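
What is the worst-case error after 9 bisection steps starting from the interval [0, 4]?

Bisection error bound: |error| ≤ (b-a)/2^n
|error| ≤ (4 - 0)/2^9 = 4/2^9
|error| ≤ 0.0078125000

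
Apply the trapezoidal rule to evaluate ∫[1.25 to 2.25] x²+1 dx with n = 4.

f(x) = x²+1
a = 1.25, b = 2.25, n = 4
h = (b - a)/n = 0.250000

Trapezoidal rule: (h/2)[f(x₀) + 2f(x₁) + 2f(x₂) + ... + f(xₙ)]

x_0 = 1.2500, f(x_0) = 2.562500, coefficient = 1
x_1 = 1.5000, f(x_1) = 3.250000, coefficient = 2
x_2 = 1.7500, f(x_2) = 4.062500, coefficient = 2
x_3 = 2.0000, f(x_3) = 5.000000, coefficient = 2
x_4 = 2.2500, f(x_4) = 6.062500, coefficient = 1

I ≈ (0.250000/2) × 33.250000 = 4.156250
Exact value: 4.145833
Error: 0.010417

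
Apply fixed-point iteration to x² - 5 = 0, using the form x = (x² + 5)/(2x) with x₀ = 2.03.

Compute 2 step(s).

Equation: x² - 5 = 0
Fixed-point form: x = (x² + 5)/(2x)
x₀ = 2.03

x_1 = g(2.030000) = 2.246527
x_2 = g(2.246527) = 2.236092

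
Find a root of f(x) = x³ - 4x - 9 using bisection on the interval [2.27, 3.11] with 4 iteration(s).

f(x) = x³ - 4x - 9
Initial interval: [2.27, 3.11]

Iteration 1:
  c_1 = (2.270000 + 3.110000)/2 = 2.690000
  f(c_1) = f(2.690000) = -0.294891
  f(a) × f(c) ≥ 0, new interval: [2.690000, 3.110000]
Iteration 2:
  c_2 = (2.690000 + 3.110000)/2 = 2.900000
  f(c_2) = f(2.900000) = 3.789000
  f(a) × f(c) < 0, new interval: [2.690000, 2.900000]
Iteration 3:
  c_3 = (2.690000 + 2.900000)/2 = 2.795000
  f(c_3) = f(2.795000) = 1.654610
  f(a) × f(c) < 0, new interval: [2.690000, 2.795000]
Iteration 4:
  c_4 = (2.690000 + 2.795000)/2 = 2.742500
  f(c_4) = f(2.742500) = 0.657182
  f(a) × f(c) < 0, new interval: [2.690000, 2.742500]

After 4 iteration(s), the approximation is c_4 = 2.742500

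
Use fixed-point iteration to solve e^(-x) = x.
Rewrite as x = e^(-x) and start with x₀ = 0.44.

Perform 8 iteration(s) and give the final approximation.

Equation: e^(-x) = x
Fixed-point form: x = e^(-x)
x₀ = 0.44

x_1 = g(0.440000) = 0.644036
x_2 = g(0.644036) = 0.525168
x_3 = g(0.525168) = 0.591456
x_4 = g(0.591456) = 0.553521
x_5 = g(0.553521) = 0.574922
x_6 = g(0.574922) = 0.562749
x_7 = g(0.562749) = 0.569641
x_8 = g(0.569641) = 0.565728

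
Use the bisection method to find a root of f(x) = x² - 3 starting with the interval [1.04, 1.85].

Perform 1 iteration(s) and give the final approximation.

f(x) = x² - 3
Initial interval: [1.04, 1.85]

Iteration 1:
  c_1 = (1.040000 + 1.850000)/2 = 1.445000
  f(c_1) = f(1.445000) = -0.911975
  f(a) × f(c) ≥ 0, new interval: [1.445000, 1.850000]

After 1 iteration(s), the approximation is c_1 = 1.445000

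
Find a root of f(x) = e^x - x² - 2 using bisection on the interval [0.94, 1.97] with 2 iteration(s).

f(x) = e^x - x² - 2
Initial interval: [0.94, 1.97]

Iteration 1:
  c_1 = (0.940000 + 1.970000)/2 = 1.455000
  f(c_1) = f(1.455000) = 0.167458
  f(a) × f(c) < 0, new interval: [0.940000, 1.455000]
Iteration 2:
  c_2 = (0.940000 + 1.455000)/2 = 1.197500
  f(c_2) = f(1.197500) = -0.122179
  f(a) × f(c) ≥ 0, new interval: [1.197500, 1.455000]

After 2 iteration(s), the approximation is c_2 = 1.197500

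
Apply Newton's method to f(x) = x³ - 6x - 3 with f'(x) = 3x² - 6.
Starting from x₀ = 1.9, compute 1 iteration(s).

f(x) = x³ - 6x - 3
f'(x) = 3x² - 6
x₀ = 1.9

Newton-Raphson formula: x_{n+1} = x_n - f(x_n)/f'(x_n)

Iteration 1:
  f(1.900000) = -7.541000
  f'(1.900000) = 4.830000
  x_1 = 1.900000 - (-7.541000)/4.830000 = 3.461284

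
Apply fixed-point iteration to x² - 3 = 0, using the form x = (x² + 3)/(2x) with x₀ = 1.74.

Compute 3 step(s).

Equation: x² - 3 = 0
Fixed-point form: x = (x² + 3)/(2x)
x₀ = 1.74

x_1 = g(1.740000) = 1.732069
x_2 = g(1.732069) = 1.732051
x_3 = g(1.732051) = 1.732051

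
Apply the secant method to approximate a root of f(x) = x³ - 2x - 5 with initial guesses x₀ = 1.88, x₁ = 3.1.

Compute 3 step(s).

f(x) = x³ - 2x - 5
x₀ = 1.88, x₁ = 3.1

Secant formula: x_{n+1} = x_n - f(x_n)(x_n - x_{n-1})/(f(x_n) - f(x_{n-1}))

Iteration 1:
  f(1.880000) = -2.115328
  f(3.100000) = 18.591000
  x_2 = 3.100000 - 18.591000×(3.100000 - 1.880000)/(18.591000 - (-2.115328))
       = 2.004633
Iteration 2:
  f(3.100000) = 18.591000
  f(2.004633) = -0.953537
  x_3 = 2.004633 - (-0.953537)×(2.004633 - 3.100000)/(-0.953537 - 18.591000)
       = 2.058074
Iteration 3:
  f(2.004633) = -0.953537
  f(2.058074) = -0.398828
  x_4 = 2.058074 - (-0.398828)×(2.058074 - 2.004633)/(-0.398828 - (-0.953537))
       = 2.096497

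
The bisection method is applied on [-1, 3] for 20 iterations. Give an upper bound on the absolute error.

Bisection error bound: |error| ≤ (b-a)/2^n
|error| ≤ (3 - (-1))/2^20 = 4/2^20
|error| ≤ 0.0000038147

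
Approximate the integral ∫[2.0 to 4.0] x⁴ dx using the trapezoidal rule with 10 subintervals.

f(x) = x⁴
a = 2.0, b = 4.0, n = 10
h = (b - a)/n = 0.200000

Trapezoidal rule: (h/2)[f(x₀) + 2f(x₁) + 2f(x₂) + ... + f(xₙ)]

x_0 = 2.0000, f(x_0) = 16.000000, coefficient = 1
x_1 = 2.2000, f(x_1) = 23.425600, coefficient = 2
x_2 = 2.4000, f(x_2) = 33.177600, coefficient = 2
x_3 = 2.6000, f(x_3) = 45.697600, coefficient = 2
x_4 = 2.8000, f(x_4) = 61.465600, coefficient = 2
x_5 = 3.0000, f(x_5) = 81.000000, coefficient = 2
x_6 = 3.2000, f(x_6) = 104.857600, coefficient = 2
x_7 = 3.4000, f(x_7) = 133.633600, coefficient = 2
x_8 = 3.6000, f(x_8) = 167.961600, coefficient = 2
x_9 = 3.8000, f(x_9) = 208.513600, coefficient = 2
x_10 = 4.0000, f(x_10) = 256.000000, coefficient = 1

I ≈ (0.200000/2) × 1991.465600 = 199.146560
Exact value: 198.400000
Error: 0.746560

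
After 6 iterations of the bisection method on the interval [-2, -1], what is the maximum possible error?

Bisection error bound: |error| ≤ (b-a)/2^n
|error| ≤ (-1 - (-2))/2^6 = 1/2^6
|error| ≤ 0.0156250000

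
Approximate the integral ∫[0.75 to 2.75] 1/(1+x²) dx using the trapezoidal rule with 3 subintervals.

f(x) = 1/(1+x²)
a = 0.75, b = 2.75, n = 3
h = (b - a)/n = 0.666667

Trapezoidal rule: (h/2)[f(x₀) + 2f(x₁) + 2f(x₂) + ... + f(xₙ)]

x_0 = 0.7500, f(x_0) = 0.640000, coefficient = 1
x_1 = 1.4167, f(x_1) = 0.332564, coefficient = 2
x_2 = 2.0833, f(x_2) = 0.187256, coefficient = 2
x_3 = 2.7500, f(x_3) = 0.116788, coefficient = 1

I ≈ (0.666667/2) × 1.796428 = 0.598809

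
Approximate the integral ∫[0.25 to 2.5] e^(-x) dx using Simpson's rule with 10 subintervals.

f(x) = e^(-x)
a = 0.25, b = 2.5, n = 10
h = (b - a)/n = 0.225000

Simpson's rule: (h/3)[f(x₀) + 4f(x₁) + 2f(x₂) + ... + f(xₙ)]

x_0 = 0.2500, f(x_0) = 0.778801, coefficient = 1
x_1 = 0.4750, f(x_1) = 0.621885, coefficient = 4
x_2 = 0.7000, f(x_2) = 0.496585, coefficient = 2
x_3 = 0.9250, f(x_3) = 0.396531, coefficient = 4
x_4 = 1.1500, f(x_4) = 0.316637, coefficient = 2
x_5 = 1.3750, f(x_5) = 0.252840, coefficient = 4
x_6 = 1.6000, f(x_6) = 0.201897, coefficient = 2
x_7 = 1.8250, f(x_7) = 0.161218, coefficient = 4
x_8 = 2.0500, f(x_8) = 0.128735, coefficient = 2
x_9 = 2.2750, f(x_9) = 0.102797, coefficient = 4
x_10 = 2.5000, f(x_10) = 0.082085, coefficient = 1

I ≈ (0.225000/3) × 9.289675 = 0.696726
Exact value: 0.696716
Error: 0.000010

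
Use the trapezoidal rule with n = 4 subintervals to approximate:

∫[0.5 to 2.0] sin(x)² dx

f(x) = sin(x)²
a = 0.5, b = 2.0, n = 4
h = (b - a)/n = 0.375000

Trapezoidal rule: (h/2)[f(x₀) + 2f(x₁) + 2f(x₂) + ... + f(xₙ)]

x_0 = 0.5000, f(x_0) = 0.229849, coefficient = 1
x_1 = 0.8750, f(x_1) = 0.589123, coefficient = 2
x_2 = 1.2500, f(x_2) = 0.900572, coefficient = 2
x_3 = 1.6250, f(x_3) = 0.997065, coefficient = 2
x_4 = 2.0000, f(x_4) = 0.826822, coefficient = 1

I ≈ (0.375000/2) × 6.030190 = 1.130661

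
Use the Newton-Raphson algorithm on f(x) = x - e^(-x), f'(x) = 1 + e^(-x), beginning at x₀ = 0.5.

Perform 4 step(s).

f(x) = x - e^(-x)
f'(x) = 1 + e^(-x)
x₀ = 0.5

Newton-Raphson formula: x_{n+1} = x_n - f(x_n)/f'(x_n)

Iteration 1:
  f(0.500000) = -0.106531
  f'(0.500000) = 1.606531
  x_1 = 0.500000 - (-0.106531)/1.606531 = 0.566311
Iteration 2:
  f(0.566311) = -0.001305
  f'(0.566311) = 1.567616
  x_2 = 0.566311 - (-0.001305)/1.567616 = 0.567143
Iteration 3:
  f(0.567143) = 0.000000
  f'(0.567143) = 1.567143
  x_3 = 0.567143 - 0.000000/1.567143 = 0.567143
Iteration 4:
  f(0.567143) = 0.000000
  f'(0.567143) = 1.567143
  x_4 = 0.567143 - 0.000000/1.567143 = 0.567143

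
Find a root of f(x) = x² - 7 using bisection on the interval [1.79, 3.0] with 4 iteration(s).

f(x) = x² - 7
Initial interval: [1.79, 3.0]

Iteration 1:
  c_1 = (1.790000 + 3.000000)/2 = 2.395000
  f(c_1) = f(2.395000) = -1.263975
  f(a) × f(c) ≥ 0, new interval: [2.395000, 3.000000]
Iteration 2:
  c_2 = (2.395000 + 3.000000)/2 = 2.697500
  f(c_2) = f(2.697500) = 0.276506
  f(a) × f(c) < 0, new interval: [2.395000, 2.697500]
Iteration 3:
  c_3 = (2.395000 + 2.697500)/2 = 2.546250
  f(c_3) = f(2.546250) = -0.516611
  f(a) × f(c) ≥ 0, new interval: [2.546250, 2.697500]
Iteration 4:
  c_4 = (2.546250 + 2.697500)/2 = 2.621875
  f(c_4) = f(2.621875) = -0.125771
  f(a) × f(c) ≥ 0, new interval: [2.621875, 2.697500]

After 4 iteration(s), the approximation is c_4 = 2.621875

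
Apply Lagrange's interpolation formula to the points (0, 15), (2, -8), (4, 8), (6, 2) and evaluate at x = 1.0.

Lagrange interpolation formula:
P(x) = Σ yᵢ × Lᵢ(x)
where Lᵢ(x) = Π_{j≠i} (x - xⱼ)/(xᵢ - xⱼ)

L_0(1.0) = (1.0 - 2)/(0 - 2) × (1.0 - 4)/(0 - 4) × (1.0 - 6)/(0 - 6) = 0.312500
L_1(1.0) = (1.0 - 0)/(2 - 0) × (1.0 - 4)/(2 - 4) × (1.0 - 6)/(2 - 6) = 0.937500
L_2(1.0) = (1.0 - 0)/(4 - 0) × (1.0 - 2)/(4 - 2) × (1.0 - 6)/(4 - 6) = -0.312500
L_3(1.0) = (1.0 - 0)/(6 - 0) × (1.0 - 2)/(6 - 2) × (1.0 - 4)/(6 - 4) = 0.062500

P(1.0) = 15×L_0(1.0) + (-8)×L_1(1.0) + 8×L_2(1.0) + 2×L_3(1.0)
P(1.0) = -5.187500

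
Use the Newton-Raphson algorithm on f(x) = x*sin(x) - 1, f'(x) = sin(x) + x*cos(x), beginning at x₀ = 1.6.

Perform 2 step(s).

f(x) = x*sin(x) - 1
f'(x) = sin(x) + x*cos(x)
x₀ = 1.6

Newton-Raphson formula: x_{n+1} = x_n - f(x_n)/f'(x_n)

Iteration 1:
  f(1.600000) = 0.599318
  f'(1.600000) = 0.952854
  x_1 = 1.600000 - 0.599318/0.952854 = 0.971029
Iteration 2:
  f(0.971029) = -0.198448
  f'(0.971029) = 1.373565
  x_2 = 0.971029 - (-0.198448)/1.373565 = 1.115505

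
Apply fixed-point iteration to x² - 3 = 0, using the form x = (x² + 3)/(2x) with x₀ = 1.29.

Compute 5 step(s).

Equation: x² - 3 = 0
Fixed-point form: x = (x² + 3)/(2x)
x₀ = 1.29

x_1 = g(1.290000) = 1.807791
x_2 = g(1.807791) = 1.733637
x_3 = g(1.733637) = 1.732052
x_4 = g(1.732052) = 1.732051
x_5 = g(1.732051) = 1.732051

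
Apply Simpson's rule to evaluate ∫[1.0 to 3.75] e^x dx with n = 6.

f(x) = e^x
a = 1.0, b = 3.75, n = 6
h = (b - a)/n = 0.458333

Simpson's rule: (h/3)[f(x₀) + 4f(x₁) + 2f(x₂) + ... + f(xₙ)]

x_0 = 1.0000, f(x_0) = 2.718282, coefficient = 1
x_1 = 1.4583, f(x_1) = 4.298789, coefficient = 4
x_2 = 1.9167, f(x_2) = 6.798260, coefficient = 2
x_3 = 2.3750, f(x_3) = 10.751013, coefficient = 4
x_4 = 2.8333, f(x_4) = 17.002040, coefficient = 2
x_5 = 3.2917, f(x_5) = 26.887639, coefficient = 4
x_6 = 3.7500, f(x_6) = 42.521082, coefficient = 1

I ≈ (0.458333/3) × 260.589728 = 39.812320
Exact value: 39.802800
Error: 0.009519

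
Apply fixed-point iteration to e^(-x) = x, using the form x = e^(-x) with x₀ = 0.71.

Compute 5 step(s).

Equation: e^(-x) = x
Fixed-point form: x = e^(-x)
x₀ = 0.71

x_1 = g(0.710000) = 0.491644
x_2 = g(0.491644) = 0.611620
x_3 = g(0.611620) = 0.542471
x_4 = g(0.542471) = 0.581310
x_5 = g(0.581310) = 0.559165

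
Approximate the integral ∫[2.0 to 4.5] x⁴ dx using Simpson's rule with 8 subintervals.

f(x) = x⁴
a = 2.0, b = 4.5, n = 8
h = (b - a)/n = 0.312500

Simpson's rule: (h/3)[f(x₀) + 4f(x₁) + 2f(x₂) + ... + f(xₙ)]

x_0 = 2.0000, f(x_0) = 16.000000, coefficient = 1
x_1 = 2.3125, f(x_1) = 28.597427, coefficient = 4
x_2 = 2.6250, f(x_2) = 47.480713, coefficient = 2
x_3 = 2.9375, f(x_3) = 74.458023, coefficient = 4
x_4 = 3.2500, f(x_4) = 111.566406, coefficient = 2
x_5 = 3.5625, f(x_5) = 161.071793, coefficient = 4
x_6 = 3.8750, f(x_6) = 225.468994, coefficient = 2
x_7 = 4.1875, f(x_7) = 307.481705, coefficient = 4
x_8 = 4.5000, f(x_8) = 410.062500, coefficient = 1

I ≈ (0.312500/3) × 3481.530518 = 362.659429
Exact value: 362.656250
Error: 0.003179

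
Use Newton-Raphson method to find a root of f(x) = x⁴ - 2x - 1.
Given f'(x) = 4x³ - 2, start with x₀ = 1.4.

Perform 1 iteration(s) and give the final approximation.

f(x) = x⁴ - 2x - 1
f'(x) = 4x³ - 2
x₀ = 1.4

Newton-Raphson formula: x_{n+1} = x_n - f(x_n)/f'(x_n)

Iteration 1:
  f(1.400000) = 0.041600
  f'(1.400000) = 8.976000
  x_1 = 1.400000 - 0.041600/8.976000 = 1.395365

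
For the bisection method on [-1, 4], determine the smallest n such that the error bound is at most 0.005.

We need (b-a)/2^n ≤ 0.005
(4 - (-1))/2^n ≤ 0.005
5/2^n ≤ 0.005
2^n ≥ 1000
n ≥ log₂(1000) = 9.97
n ≥ 10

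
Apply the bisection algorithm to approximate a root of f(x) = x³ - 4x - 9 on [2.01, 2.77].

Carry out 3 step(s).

f(x) = x³ - 4x - 9
Initial interval: [2.01, 2.77]

Iteration 1:
  c_1 = (2.010000 + 2.770000)/2 = 2.390000
  f(c_1) = f(2.390000) = -4.908081
  f(a) × f(c) ≥ 0, new interval: [2.390000, 2.770000]
Iteration 2:
  c_2 = (2.390000 + 2.770000)/2 = 2.580000
  f(c_2) = f(2.580000) = -2.146488
  f(a) × f(c) ≥ 0, new interval: [2.580000, 2.770000]
Iteration 3:
  c_3 = (2.580000 + 2.770000)/2 = 2.675000
  f(c_3) = f(2.675000) = -0.558703
  f(a) × f(c) ≥ 0, new interval: [2.675000, 2.770000]

After 3 iteration(s), the approximation is c_3 = 2.675000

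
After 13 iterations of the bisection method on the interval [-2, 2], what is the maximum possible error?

Bisection error bound: |error| ≤ (b-a)/2^n
|error| ≤ (2 - (-2))/2^13 = 4/2^13
|error| ≤ 0.0004882812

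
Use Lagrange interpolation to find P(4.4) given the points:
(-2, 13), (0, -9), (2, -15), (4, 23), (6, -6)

Lagrange interpolation formula:
P(x) = Σ yᵢ × Lᵢ(x)
where Lᵢ(x) = Π_{j≠i} (x - xⱼ)/(xᵢ - xⱼ)

L_0(4.4) = (4.4 - 0)/(-2 - 0) × (4.4 - 2)/(-2 - 2) × (4.4 - 4)/(-2 - 4) × (4.4 - 6)/(-2 - 6) = -0.017600
L_1(4.4) = (4.4 - (-2))/(0 - (-2)) × (4.4 - 2)/(0 - 2) × (4.4 - 4)/(0 - 4) × (4.4 - 6)/(0 - 6) = 0.102400
L_2(4.4) = (4.4 - (-2))/(2 - (-2)) × (4.4 - 0)/(2 - 0) × (4.4 - 4)/(2 - 4) × (4.4 - 6)/(2 - 6) = -0.281600
L_3(4.4) = (4.4 - (-2))/(4 - (-2)) × (4.4 - 0)/(4 - 0) × (4.4 - 2)/(4 - 2) × (4.4 - 6)/(4 - 6) = 1.126400
L_4(4.4) = (4.4 - (-2))/(6 - (-2)) × (4.4 - 0)/(6 - 0) × (4.4 - 2)/(6 - 2) × (4.4 - 4)/(6 - 4) = 0.070400

P(4.4) = 13×L_0(4.4) + (-9)×L_1(4.4) + (-15)×L_2(4.4) + 23×L_3(4.4) + (-6)×L_4(4.4)
P(4.4) = 28.558400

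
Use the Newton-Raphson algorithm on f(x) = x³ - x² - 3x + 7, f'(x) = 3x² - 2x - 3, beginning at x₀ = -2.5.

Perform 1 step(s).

f(x) = x³ - x² - 3x + 7
f'(x) = 3x² - 2x - 3
x₀ = -2.5

Newton-Raphson formula: x_{n+1} = x_n - f(x_n)/f'(x_n)

Iteration 1:
  f(-2.500000) = -7.375000
  f'(-2.500000) = 20.750000
  x_1 = -2.500000 - (-7.375000)/20.750000 = -2.144578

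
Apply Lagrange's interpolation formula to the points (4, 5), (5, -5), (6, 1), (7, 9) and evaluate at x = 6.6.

Lagrange interpolation formula:
P(x) = Σ yᵢ × Lᵢ(x)
where Lᵢ(x) = Π_{j≠i} (x - xⱼ)/(xᵢ - xⱼ)

L_0(6.6) = (6.6 - 5)/(4 - 5) × (6.6 - 6)/(4 - 6) × (6.6 - 7)/(4 - 7) = 0.064000
L_1(6.6) = (6.6 - 4)/(5 - 4) × (6.6 - 6)/(5 - 6) × (6.6 - 7)/(5 - 7) = -0.312000
L_2(6.6) = (6.6 - 4)/(6 - 4) × (6.6 - 5)/(6 - 5) × (6.6 - 7)/(6 - 7) = 0.832000
L_3(6.6) = (6.6 - 4)/(7 - 4) × (6.6 - 5)/(7 - 5) × (6.6 - 6)/(7 - 6) = 0.416000

P(6.6) = 5×L_0(6.6) + (-5)×L_1(6.6) + 1×L_2(6.6) + 9×L_3(6.6)
P(6.6) = 6.456000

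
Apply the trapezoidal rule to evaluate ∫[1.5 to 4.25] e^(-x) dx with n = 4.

f(x) = e^(-x)
a = 1.5, b = 4.25, n = 4
h = (b - a)/n = 0.687500

Trapezoidal rule: (h/2)[f(x₀) + 2f(x₁) + 2f(x₂) + ... + f(xₙ)]

x_0 = 1.5000, f(x_0) = 0.223130, coefficient = 1
x_1 = 2.1875, f(x_1) = 0.112197, coefficient = 2
x_2 = 2.8750, f(x_2) = 0.056416, coefficient = 2
x_3 = 3.5625, f(x_3) = 0.028368, coefficient = 2
x_4 = 4.2500, f(x_4) = 0.014264, coefficient = 1

I ≈ (0.687500/2) × 0.631356 = 0.217029
Exact value: 0.208866
Error: 0.008163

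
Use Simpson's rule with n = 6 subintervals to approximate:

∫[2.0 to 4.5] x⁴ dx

f(x) = x⁴
a = 2.0, b = 4.5, n = 6
h = (b - a)/n = 0.416667

Simpson's rule: (h/3)[f(x₀) + 4f(x₁) + 2f(x₂) + ... + f(xₙ)]

x_0 = 2.0000, f(x_0) = 16.000000, coefficient = 1
x_1 = 2.4167, f(x_1) = 34.108845, coefficient = 4
x_2 = 2.8333, f(x_2) = 64.445216, coefficient = 2
x_3 = 3.2500, f(x_3) = 111.566406, coefficient = 4
x_4 = 3.6667, f(x_4) = 180.753086, coefficient = 2
x_5 = 4.0833, f(x_5) = 278.009307, coefficient = 4
x_6 = 4.5000, f(x_6) = 410.062500, coefficient = 1

I ≈ (0.416667/3) × 2611.197338 = 362.666297
Exact value: 362.656250
Error: 0.010047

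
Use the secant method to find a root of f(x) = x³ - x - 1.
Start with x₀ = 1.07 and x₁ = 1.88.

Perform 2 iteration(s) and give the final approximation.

f(x) = x³ - x - 1
x₀ = 1.07, x₁ = 1.88

Secant formula: x_{n+1} = x_n - f(x_n)(x_n - x_{n-1})/(f(x_n) - f(x_{n-1}))

Iteration 1:
  f(1.070000) = -0.844957
  f(1.880000) = 3.764672
  x_2 = 1.880000 - 3.764672×(1.880000 - 1.070000)/(3.764672 - (-0.844957))
       = 1.218475
Iteration 2:
  f(1.880000) = 3.764672
  f(1.218475) = -0.409428
  x_3 = 1.218475 - (-0.409428)×(1.218475 - 1.880000)/(-0.409428 - 3.764672)
       = 1.283363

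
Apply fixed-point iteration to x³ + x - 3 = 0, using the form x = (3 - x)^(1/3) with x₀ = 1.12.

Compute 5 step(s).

Equation: x³ + x - 3 = 0
Fixed-point form: x = (3 - x)^(1/3)
x₀ = 1.12

x_1 = g(1.120000) = 1.234201
x_2 = g(1.234201) = 1.208687
x_3 = g(1.208687) = 1.214480
x_4 = g(1.214480) = 1.213170
x_5 = g(1.213170) = 1.213466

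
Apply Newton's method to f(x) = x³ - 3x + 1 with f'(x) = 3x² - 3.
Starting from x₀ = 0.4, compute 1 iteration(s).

f(x) = x³ - 3x + 1
f'(x) = 3x² - 3
x₀ = 0.4

Newton-Raphson formula: x_{n+1} = x_n - f(x_n)/f'(x_n)

Iteration 1:
  f(0.400000) = -0.136000
  f'(0.400000) = -2.520000
  x_1 = 0.400000 - (-0.136000)/(-2.520000) = 0.346032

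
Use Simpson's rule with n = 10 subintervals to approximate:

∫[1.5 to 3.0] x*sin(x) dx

f(x) = x*sin(x)
a = 1.5, b = 3.0, n = 10
h = (b - a)/n = 0.150000

Simpson's rule: (h/3)[f(x₀) + 4f(x₁) + 2f(x₂) + ... + f(xₙ)]

x_0 = 1.5000, f(x_0) = 1.496242, coefficient = 1
x_1 = 1.6500, f(x_1) = 1.644827, coefficient = 4
x_2 = 1.8000, f(x_2) = 1.752926, coefficient = 2
x_3 = 1.9500, f(x_3) = 1.811471, coefficient = 4
x_4 = 2.1000, f(x_4) = 1.812740, coefficient = 2
x_5 = 2.2500, f(x_5) = 1.750665, coefficient = 4
x_6 = 2.4000, f(x_6) = 1.621112, coefficient = 2
x_7 = 2.5500, f(x_7) = 1.422093, coefficient = 4
x_8 = 2.7000, f(x_8) = 1.153926, coefficient = 2
x_9 = 2.8500, f(x_9) = 0.819312, coefficient = 4
x_10 = 3.0000, f(x_10) = 0.423360, coefficient = 1

I ≈ (0.150000/3) × 44.394485 = 2.219724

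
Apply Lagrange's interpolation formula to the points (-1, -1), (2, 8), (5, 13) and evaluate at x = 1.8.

Lagrange interpolation formula:
P(x) = Σ yᵢ × Lᵢ(x)
where Lᵢ(x) = Π_{j≠i} (x - xⱼ)/(xᵢ - xⱼ)

L_0(1.8) = (1.8 - 2)/(-1 - 2) × (1.8 - 5)/(-1 - 5) = 0.035556
L_1(1.8) = (1.8 - (-1))/(2 - (-1)) × (1.8 - 5)/(2 - 5) = 0.995556
L_2(1.8) = (1.8 - (-1))/(5 - (-1)) × (1.8 - 2)/(5 - 2) = -0.031111

P(1.8) = (-1)×L_0(1.8) + 8×L_1(1.8) + 13×L_2(1.8)
P(1.8) = 7.524444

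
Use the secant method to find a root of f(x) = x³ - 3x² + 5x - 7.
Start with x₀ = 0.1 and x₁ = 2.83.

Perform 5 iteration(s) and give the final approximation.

f(x) = x³ - 3x² + 5x - 7
x₀ = 0.1, x₁ = 2.83

Secant formula: x_{n+1} = x_n - f(x_n)(x_n - x_{n-1})/(f(x_n) - f(x_{n-1}))

Iteration 1:
  f(0.100000) = -6.529000
  f(2.830000) = 5.788487
  x_2 = 2.830000 - 5.788487×(2.830000 - 0.100000)/(5.788487 - (-6.529000))
       = 1.547062
Iteration 2:
  f(2.830000) = 5.788487
  f(1.547062) = -2.742152
  x_3 = 1.547062 - (-2.742152)×(1.547062 - 2.830000)/(-2.742152 - 5.788487)
       = 1.959459
Iteration 3:
  f(1.547062) = -2.742152
  f(1.959459) = -1.197839
  x_4 = 1.959459 - (-1.197839)×(1.959459 - 1.547062)/(-1.197839 - (-2.742152))
       = 2.279333
Iteration 4:
  f(1.959459) = -1.197839
  f(2.279333) = 0.652543
  x_5 = 2.279333 - 0.652543×(2.279333 - 1.959459)/(0.652543 - (-1.197839))
       = 2.166529
Iteration 5:
  f(2.279333) = 0.652543
  f(2.166529) = -0.079543
  x_6 = 2.166529 - (-0.079543)×(2.166529 - 2.279333)/(-0.079543 - 0.652543)
       = 2.178785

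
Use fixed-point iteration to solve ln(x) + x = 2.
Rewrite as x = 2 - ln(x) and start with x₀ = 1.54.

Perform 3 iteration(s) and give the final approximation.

Equation: ln(x) + x = 2
Fixed-point form: x = 2 - ln(x)
x₀ = 1.54

x_1 = g(1.540000) = 1.568218
x_2 = g(1.568218) = 1.550060
x_3 = g(1.550060) = 1.561706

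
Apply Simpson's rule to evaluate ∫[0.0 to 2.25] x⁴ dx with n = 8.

f(x) = x⁴
a = 0.0, b = 2.25, n = 8
h = (b - a)/n = 0.281250

Simpson's rule: (h/3)[f(x₀) + 4f(x₁) + 2f(x₂) + ... + f(xₙ)]

x_0 = 0.0000, f(x_0) = 0.000000, coefficient = 1
x_1 = 0.2812, f(x_1) = 0.006257, coefficient = 4
x_2 = 0.5625, f(x_2) = 0.100113, coefficient = 2
x_3 = 0.8438, f(x_3) = 0.506822, coefficient = 4
x_4 = 1.1250, f(x_4) = 1.601807, coefficient = 2
x_5 = 1.4062, f(x_5) = 3.910661, coefficient = 4
x_6 = 1.6875, f(x_6) = 8.109146, coefficient = 2
x_7 = 1.9688, f(x_7) = 15.023194, coefficient = 4
x_8 = 2.2500, f(x_8) = 25.628906, coefficient = 1

I ≈ (0.281250/3) × 123.038773 = 11.534885
Exact value: 11.533008
Error: 0.001877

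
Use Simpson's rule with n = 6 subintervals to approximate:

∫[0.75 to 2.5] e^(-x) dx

f(x) = e^(-x)
a = 0.75, b = 2.5, n = 6
h = (b - a)/n = 0.291667

Simpson's rule: (h/3)[f(x₀) + 4f(x₁) + 2f(x₂) + ... + f(xₙ)]

x_0 = 0.7500, f(x_0) = 0.472367, coefficient = 1
x_1 = 1.0417, f(x_1) = 0.352866, coefficient = 4
x_2 = 1.3333, f(x_2) = 0.263597, coefficient = 2
x_3 = 1.6250, f(x_3) = 0.196912, coefficient = 4
x_4 = 1.9167, f(x_4) = 0.147096, coefficient = 2
x_5 = 2.2083, f(x_5) = 0.109884, coefficient = 4
x_6 = 2.5000, f(x_6) = 0.082085, coefficient = 1

I ≈ (0.291667/3) × 4.014484 = 0.390297
Exact value: 0.390282
Error: 0.000016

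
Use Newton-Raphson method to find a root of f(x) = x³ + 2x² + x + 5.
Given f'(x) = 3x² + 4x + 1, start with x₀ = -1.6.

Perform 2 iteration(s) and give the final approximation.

f(x) = x³ + 2x² + x + 5
f'(x) = 3x² + 4x + 1
x₀ = -1.6

Newton-Raphson formula: x_{n+1} = x_n - f(x_n)/f'(x_n)

Iteration 1:
  f(-1.600000) = 4.424000
  f'(-1.600000) = 2.280000
  x_1 = -1.600000 - 4.424000/2.280000 = -3.540351
Iteration 2:
  f(-3.540351) = -17.847239
  f'(-3.540351) = 24.440849
  x_2 = -3.540351 - (-17.847239)/24.440849 = -2.810129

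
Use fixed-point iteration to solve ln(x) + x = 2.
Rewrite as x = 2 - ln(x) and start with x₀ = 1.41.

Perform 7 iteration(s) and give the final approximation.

Equation: ln(x) + x = 2
Fixed-point form: x = 2 - ln(x)
x₀ = 1.41

x_1 = g(1.410000) = 1.656410
x_2 = g(1.656410) = 1.495347
x_3 = g(1.495347) = 1.597642
x_4 = g(1.597642) = 1.531471
x_5 = g(1.531471) = 1.573771
x_6 = g(1.573771) = 1.546525
x_7 = g(1.546525) = 1.563989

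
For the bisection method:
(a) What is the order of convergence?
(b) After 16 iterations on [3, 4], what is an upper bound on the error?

(a) Bisection has linear (order 1) convergence; the error is halved each step.

(b) Error bound = (b-a)/2^n = (4 - 3)/2^{16}
    = 1/2^{16}

(a) 1 (linear); (b) error ≤ 1.53e-05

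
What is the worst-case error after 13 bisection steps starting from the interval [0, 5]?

Bisection error bound: |error| ≤ (b-a)/2^n
|error| ≤ (5 - 0)/2^13 = 5/2^13
|error| ≤ 0.0006103516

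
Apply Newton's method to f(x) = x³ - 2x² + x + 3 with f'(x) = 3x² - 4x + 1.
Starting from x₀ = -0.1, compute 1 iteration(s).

f(x) = x³ - 2x² + x + 3
f'(x) = 3x² - 4x + 1
x₀ = -0.1

Newton-Raphson formula: x_{n+1} = x_n - f(x_n)/f'(x_n)

Iteration 1:
  f(-0.100000) = 2.879000
  f'(-0.100000) = 1.430000
  x_1 = -0.100000 - 2.879000/1.430000 = -2.113287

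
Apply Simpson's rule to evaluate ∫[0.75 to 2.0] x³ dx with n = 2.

f(x) = x³
a = 0.75, b = 2.0, n = 2
h = (b - a)/n = 0.625000

Simpson's rule: (h/3)[f(x₀) + 4f(x₁) + 2f(x₂) + ... + f(xₙ)]

x_0 = 0.7500, f(x_0) = 0.421875, coefficient = 1
x_1 = 1.3750, f(x_1) = 2.599609, coefficient = 4
x_2 = 2.0000, f(x_2) = 8.000000, coefficient = 1

I ≈ (0.625000/3) × 18.820312 = 3.920898
Exact value: 3.920898
Error: 0.000000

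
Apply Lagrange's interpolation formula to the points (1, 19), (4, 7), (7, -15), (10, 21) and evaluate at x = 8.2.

Lagrange interpolation formula:
P(x) = Σ yᵢ × Lᵢ(x)
where Lᵢ(x) = Π_{j≠i} (x - xⱼ)/(xᵢ - xⱼ)

L_0(8.2) = (8.2 - 4)/(1 - 4) × (8.2 - 7)/(1 - 7) × (8.2 - 10)/(1 - 10) = 0.056000
L_1(8.2) = (8.2 - 1)/(4 - 1) × (8.2 - 7)/(4 - 7) × (8.2 - 10)/(4 - 10) = -0.288000
L_2(8.2) = (8.2 - 1)/(7 - 1) × (8.2 - 4)/(7 - 4) × (8.2 - 10)/(7 - 10) = 1.008000
L_3(8.2) = (8.2 - 1)/(10 - 1) × (8.2 - 4)/(10 - 4) × (8.2 - 7)/(10 - 7) = 0.224000

P(8.2) = 19×L_0(8.2) + 7×L_1(8.2) + (-15)×L_2(8.2) + 21×L_3(8.2)
P(8.2) = -11.368000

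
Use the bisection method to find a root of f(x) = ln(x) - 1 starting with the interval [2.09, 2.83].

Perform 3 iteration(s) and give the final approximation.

f(x) = ln(x) - 1
Initial interval: [2.09, 2.83]

Iteration 1:
  c_1 = (2.090000 + 2.830000)/2 = 2.460000
  f(c_1) = f(2.460000) = -0.099839
  f(a) × f(c) ≥ 0, new interval: [2.460000, 2.830000]
Iteration 2:
  c_2 = (2.460000 + 2.830000)/2 = 2.645000
  f(c_2) = f(2.645000) = -0.027329
  f(a) × f(c) ≥ 0, new interval: [2.645000, 2.830000]
Iteration 3:
  c_3 = (2.645000 + 2.830000)/2 = 2.737500
  f(c_3) = f(2.737500) = 0.007045
  f(a) × f(c) < 0, new interval: [2.645000, 2.737500]

After 3 iteration(s), the approximation is c_3 = 2.737500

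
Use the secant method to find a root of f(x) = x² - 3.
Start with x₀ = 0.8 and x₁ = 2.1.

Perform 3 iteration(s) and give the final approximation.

f(x) = x² - 3
x₀ = 0.8, x₁ = 2.1

Secant formula: x_{n+1} = x_n - f(x_n)(x_n - x_{n-1})/(f(x_n) - f(x_{n-1}))

Iteration 1:
  f(0.800000) = -2.360000
  f(2.100000) = 1.410000
  x_2 = 2.100000 - 1.410000×(2.100000 - 0.800000)/(1.410000 - (-2.360000))
       = 1.613793
Iteration 2:
  f(2.100000) = 1.410000
  f(1.613793) = -0.395672
  x_3 = 1.613793 - (-0.395672)×(1.613793 - 2.100000)/(-0.395672 - 1.410000)
       = 1.720334
Iteration 3:
  f(1.613793) = -0.395672
  f(1.720334) = -0.040450
  x_4 = 1.720334 - (-0.040450)×(1.720334 - 1.613793)/(-0.040450 - (-0.395672))
       = 1.732466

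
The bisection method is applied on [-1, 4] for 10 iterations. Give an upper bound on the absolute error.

Bisection error bound: |error| ≤ (b-a)/2^n
|error| ≤ (4 - (-1))/2^10 = 5/2^10
|error| ≤ 0.0048828125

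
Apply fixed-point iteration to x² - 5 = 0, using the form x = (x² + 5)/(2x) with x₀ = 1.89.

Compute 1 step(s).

Equation: x² - 5 = 0
Fixed-point form: x = (x² + 5)/(2x)
x₀ = 1.89

x_1 = g(1.890000) = 2.267751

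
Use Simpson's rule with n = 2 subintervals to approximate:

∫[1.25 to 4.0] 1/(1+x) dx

f(x) = 1/(1+x)
a = 1.25, b = 4.0, n = 2
h = (b - a)/n = 1.375000

Simpson's rule: (h/3)[f(x₀) + 4f(x₁) + 2f(x₂) + ... + f(xₙ)]

x_0 = 1.2500, f(x_0) = 0.444444, coefficient = 1
x_1 = 2.6250, f(x_1) = 0.275862, coefficient = 4
x_2 = 4.0000, f(x_2) = 0.200000, coefficient = 1

I ≈ (1.375000/3) × 1.747893 = 0.801117
Exact value: 0.798508
Error: 0.002610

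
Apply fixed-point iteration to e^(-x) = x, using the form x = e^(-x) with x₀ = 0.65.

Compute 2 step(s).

Equation: e^(-x) = x
Fixed-point form: x = e^(-x)
x₀ = 0.65

x_1 = g(0.650000) = 0.522046
x_2 = g(0.522046) = 0.593306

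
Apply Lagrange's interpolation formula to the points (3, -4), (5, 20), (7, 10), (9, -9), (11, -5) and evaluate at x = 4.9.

Lagrange interpolation formula:
P(x) = Σ yᵢ × Lᵢ(x)
where Lᵢ(x) = Π_{j≠i} (x - xⱼ)/(xᵢ - xⱼ)

L_0(4.9) = (4.9 - 5)/(3 - 5) × (4.9 - 7)/(3 - 7) × (4.9 - 9)/(3 - 9) × (4.9 - 11)/(3 - 11) = 0.013677
L_1(4.9) = (4.9 - 3)/(5 - 3) × (4.9 - 7)/(5 - 7) × (4.9 - 9)/(5 - 9) × (4.9 - 11)/(5 - 11) = 1.039478
L_2(4.9) = (4.9 - 3)/(7 - 3) × (4.9 - 5)/(7 - 5) × (4.9 - 9)/(7 - 9) × (4.9 - 11)/(7 - 11) = -0.074248
L_3(4.9) = (4.9 - 3)/(9 - 3) × (4.9 - 5)/(9 - 5) × (4.9 - 7)/(9 - 7) × (4.9 - 11)/(9 - 11) = 0.025353
L_4(4.9) = (4.9 - 3)/(11 - 3) × (4.9 - 5)/(11 - 5) × (4.9 - 7)/(11 - 7) × (4.9 - 9)/(11 - 9) = -0.004260

P(4.9) = (-4)×L_0(4.9) + 20×L_1(4.9) + 10×L_2(4.9) + (-9)×L_3(4.9) + (-5)×L_4(4.9)
P(4.9) = 19.785491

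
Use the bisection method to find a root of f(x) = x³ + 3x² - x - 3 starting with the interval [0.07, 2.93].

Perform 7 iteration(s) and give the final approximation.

f(x) = x³ + 3x² - x - 3
Initial interval: [0.07, 2.93]

Iteration 1:
  c_1 = (0.070000 + 2.930000)/2 = 1.500000
  f(c_1) = f(1.500000) = 5.625000
  f(a) × f(c) < 0, new interval: [0.070000, 1.500000]
Iteration 2:
  c_2 = (0.070000 + 1.500000)/2 = 0.785000
  f(c_2) = f(0.785000) = -1.452588
  f(a) × f(c) ≥ 0, new interval: [0.785000, 1.500000]
Iteration 3:
  c_3 = (0.785000 + 1.500000)/2 = 1.142500
  f(c_3) = f(1.142500) = 1.264731
  f(a) × f(c) < 0, new interval: [0.785000, 1.142500]
Iteration 4:
  c_4 = (0.785000 + 1.142500)/2 = 0.963750
  f(c_4) = f(0.963750) = -0.282163
  f(a) × f(c) ≥ 0, new interval: [0.963750, 1.142500]
Iteration 5:
  c_5 = (0.963750 + 1.142500)/2 = 1.053125
  f(c_5) = f(1.053125) = 0.442084
  f(a) × f(c) < 0, new interval: [0.963750, 1.053125]
Iteration 6:
  c_6 = (0.963750 + 1.053125)/2 = 1.008438
  f(c_6) = f(1.008438) = 0.067928
  f(a) × f(c) < 0, new interval: [0.963750, 1.008438]
Iteration 7:
  c_7 = (0.963750 + 1.008438)/2 = 0.986094
  f(c_7) = f(0.986094) = -0.110092
  f(a) × f(c) ≥ 0, new interval: [0.986094, 1.008438]

After 7 iteration(s), the approximation is c_7 = 0.986094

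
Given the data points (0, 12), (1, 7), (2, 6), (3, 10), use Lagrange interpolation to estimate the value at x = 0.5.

Lagrange interpolation formula:
P(x) = Σ yᵢ × Lᵢ(x)
where Lᵢ(x) = Π_{j≠i} (x - xⱼ)/(xᵢ - xⱼ)

L_0(0.5) = (0.5 - 1)/(0 - 1) × (0.5 - 2)/(0 - 2) × (0.5 - 3)/(0 - 3) = 0.312500
L_1(0.5) = (0.5 - 0)/(1 - 0) × (0.5 - 2)/(1 - 2) × (0.5 - 3)/(1 - 3) = 0.937500
L_2(0.5) = (0.5 - 0)/(2 - 0) × (0.5 - 1)/(2 - 1) × (0.5 - 3)/(2 - 3) = -0.312500
L_3(0.5) = (0.5 - 0)/(3 - 0) × (0.5 - 1)/(3 - 1) × (0.5 - 2)/(3 - 2) = 0.062500

P(0.5) = 12×L_0(0.5) + 7×L_1(0.5) + 6×L_2(0.5) + 10×L_3(0.5)
P(0.5) = 9.062500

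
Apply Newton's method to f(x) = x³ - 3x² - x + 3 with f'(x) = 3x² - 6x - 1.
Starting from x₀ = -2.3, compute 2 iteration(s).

f(x) = x³ - 3x² - x + 3
f'(x) = 3x² - 6x - 1
x₀ = -2.3

Newton-Raphson formula: x_{n+1} = x_n - f(x_n)/f'(x_n)

Iteration 1:
  f(-2.300000) = -22.737000
  f'(-2.300000) = 28.670000
  x_1 = -2.300000 - (-22.737000)/28.670000 = -1.506941
Iteration 2:
  f(-1.506941) = -5.727742
  f'(-1.506941) = 14.854260
  x_2 = -1.506941 - (-5.727742)/14.854260 = -1.121345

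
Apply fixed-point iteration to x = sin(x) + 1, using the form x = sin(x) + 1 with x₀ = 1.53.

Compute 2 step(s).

Equation: x = sin(x) + 1
Fixed-point form: x = sin(x) + 1
x₀ = 1.53

x_1 = g(1.530000) = 1.999168
x_2 = g(1.999168) = 1.909643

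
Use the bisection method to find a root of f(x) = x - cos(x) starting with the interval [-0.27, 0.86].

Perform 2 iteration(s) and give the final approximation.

f(x) = x - cos(x)
Initial interval: [-0.27, 0.86]

Iteration 1:
  c_1 = (-0.270000 + 0.860000)/2 = 0.295000
  f(c_1) = f(0.295000) = -0.661802
  f(a) × f(c) ≥ 0, new interval: [0.295000, 0.860000]
Iteration 2:
  c_2 = (0.295000 + 0.860000)/2 = 0.577500
  f(c_2) = f(0.577500) = -0.260330
  f(a) × f(c) ≥ 0, new interval: [0.577500, 0.860000]

After 2 iteration(s), the approximation is c_2 = 0.577500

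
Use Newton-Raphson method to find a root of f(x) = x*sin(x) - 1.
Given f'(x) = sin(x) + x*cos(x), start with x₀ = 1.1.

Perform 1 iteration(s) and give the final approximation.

f(x) = x*sin(x) - 1
f'(x) = sin(x) + x*cos(x)
x₀ = 1.1

Newton-Raphson formula: x_{n+1} = x_n - f(x_n)/f'(x_n)

Iteration 1:
  f(1.100000) = -0.019672
  f'(1.100000) = 1.390163
  x_1 = 1.100000 - (-0.019672)/1.390163 = 1.114151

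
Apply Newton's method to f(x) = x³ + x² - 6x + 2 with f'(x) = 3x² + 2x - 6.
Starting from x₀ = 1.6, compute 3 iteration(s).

f(x) = x³ + x² - 6x + 2
f'(x) = 3x² + 2x - 6
x₀ = 1.6

Newton-Raphson formula: x_{n+1} = x_n - f(x_n)/f'(x_n)

Iteration 1:
  f(1.600000) = -0.944000
  f'(1.600000) = 4.880000
  x_1 = 1.600000 - (-0.944000)/4.880000 = 1.793443
Iteration 2:
  f(1.793443) = 0.224275
  f'(1.793443) = 7.236195
  x_2 = 1.793443 - 0.224275/7.236195 = 1.762449
Iteration 3:
  f(1.762449) = 0.006099
  f'(1.762449) = 6.843579
  x_3 = 1.762449 - 0.006099/6.843579 = 1.761558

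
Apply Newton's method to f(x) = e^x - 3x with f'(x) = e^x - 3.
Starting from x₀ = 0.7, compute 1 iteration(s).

f(x) = e^x - 3x
f'(x) = e^x - 3
x₀ = 0.7

Newton-Raphson formula: x_{n+1} = x_n - f(x_n)/f'(x_n)

Iteration 1:
  f(0.700000) = -0.086247
  f'(0.700000) = -0.986247
  x_1 = 0.700000 - (-0.086247)/(-0.986247) = 0.612550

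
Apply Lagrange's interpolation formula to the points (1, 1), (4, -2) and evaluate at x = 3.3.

Lagrange interpolation formula:
P(x) = Σ yᵢ × Lᵢ(x)
where Lᵢ(x) = Π_{j≠i} (x - xⱼ)/(xᵢ - xⱼ)

L_0(3.3) = (3.3 - 4)/(1 - 4) = 0.233333
L_1(3.3) = (3.3 - 1)/(4 - 1) = 0.766667

P(3.3) = 1×L_0(3.3) + (-2)×L_1(3.3)
P(3.3) = -1.300000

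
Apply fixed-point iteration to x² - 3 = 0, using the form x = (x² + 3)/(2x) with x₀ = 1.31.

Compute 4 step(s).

Equation: x² - 3 = 0
Fixed-point form: x = (x² + 3)/(2x)
x₀ = 1.31

x_1 = g(1.310000) = 1.800038
x_2 = g(1.800038) = 1.733335
x_3 = g(1.733335) = 1.732051
x_4 = g(1.732051) = 1.732051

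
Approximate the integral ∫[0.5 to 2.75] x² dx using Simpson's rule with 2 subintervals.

f(x) = x²
a = 0.5, b = 2.75, n = 2
h = (b - a)/n = 1.125000

Simpson's rule: (h/3)[f(x₀) + 4f(x₁) + 2f(x₂) + ... + f(xₙ)]

x_0 = 0.5000, f(x_0) = 0.250000, coefficient = 1
x_1 = 1.6250, f(x_1) = 2.640625, coefficient = 4
x_2 = 2.7500, f(x_2) = 7.562500, coefficient = 1

I ≈ (1.125000/3) × 18.375000 = 6.890625
Exact value: 6.890625
Error: 0.000000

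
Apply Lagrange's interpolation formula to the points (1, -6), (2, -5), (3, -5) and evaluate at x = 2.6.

Lagrange interpolation formula:
P(x) = Σ yᵢ × Lᵢ(x)
where Lᵢ(x) = Π_{j≠i} (x - xⱼ)/(xᵢ - xⱼ)

L_0(2.6) = (2.6 - 2)/(1 - 2) × (2.6 - 3)/(1 - 3) = -0.120000
L_1(2.6) = (2.6 - 1)/(2 - 1) × (2.6 - 3)/(2 - 3) = 0.640000
L_2(2.6) = (2.6 - 1)/(3 - 1) × (2.6 - 2)/(3 - 2) = 0.480000

P(2.6) = (-6)×L_0(2.6) + (-5)×L_1(2.6) + (-5)×L_2(2.6)
P(2.6) = -4.880000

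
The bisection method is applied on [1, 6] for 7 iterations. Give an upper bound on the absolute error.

Bisection error bound: |error| ≤ (b-a)/2^n
|error| ≤ (6 - 1)/2^7 = 5/2^7
|error| ≤ 0.0390625000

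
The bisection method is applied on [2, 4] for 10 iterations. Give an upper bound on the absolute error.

Bisection error bound: |error| ≤ (b-a)/2^n
|error| ≤ (4 - 2)/2^10 = 2/2^10
|error| ≤ 0.0019531250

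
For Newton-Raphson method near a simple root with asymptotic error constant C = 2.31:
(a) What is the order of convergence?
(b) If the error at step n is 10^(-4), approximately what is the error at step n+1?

(a) Newton-Raphson has quadratic (order 2) convergence near simple roots.
    This means |e_{n+1}| ≈ C|e_n|².

(b) With |e_n| = 10^(-4) and C = 2.31:
    |e_{n+1}| ≈ 2.31 × (10^(-4))² = 2.31 × 10^(-8)

(a) 2 (quadratic); (b) |e_{n+1}| ≈ 2.310e-08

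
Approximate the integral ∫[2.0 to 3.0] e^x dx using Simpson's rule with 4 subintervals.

f(x) = e^x
a = 2.0, b = 3.0, n = 4
h = (b - a)/n = 0.250000

Simpson's rule: (h/3)[f(x₀) + 4f(x₁) + 2f(x₂) + ... + f(xₙ)]

x_0 = 2.0000, f(x_0) = 7.389056, coefficient = 1
x_1 = 2.2500, f(x_1) = 9.487736, coefficient = 4
x_2 = 2.5000, f(x_2) = 12.182494, coefficient = 2
x_3 = 2.7500, f(x_3) = 15.642632, coefficient = 4
x_4 = 3.0000, f(x_4) = 20.085537, coefficient = 1

I ≈ (0.250000/3) × 152.361052 = 12.696754
Exact value: 12.696481
Error: 0.000273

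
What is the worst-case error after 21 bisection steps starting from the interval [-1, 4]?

Bisection error bound: |error| ≤ (b-a)/2^n
|error| ≤ (4 - (-1))/2^21 = 5/2^21
|error| ≤ 0.0000023842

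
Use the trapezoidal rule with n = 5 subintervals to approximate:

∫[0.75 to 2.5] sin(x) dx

f(x) = sin(x)
a = 0.75, b = 2.5, n = 5
h = (b - a)/n = 0.350000

Trapezoidal rule: (h/2)[f(x₀) + 2f(x₁) + 2f(x₂) + ... + f(xₙ)]

x_0 = 0.7500, f(x_0) = 0.681639, coefficient = 1
x_1 = 1.1000, f(x_1) = 0.891207, coefficient = 2
x_2 = 1.4500, f(x_2) = 0.992713, coefficient = 2
x_3 = 1.8000, f(x_3) = 0.973848, coefficient = 2
x_4 = 2.1500, f(x_4) = 0.836899, coefficient = 2
x_5 = 2.5000, f(x_5) = 0.598472, coefficient = 1

I ≈ (0.350000/2) × 8.669444 = 1.517153
Exact value: 1.532832
Error: 0.015680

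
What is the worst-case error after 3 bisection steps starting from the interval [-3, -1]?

Bisection error bound: |error| ≤ (b-a)/2^n
|error| ≤ (-1 - (-3))/2^3 = 2/2^3
|error| ≤ 0.2500000000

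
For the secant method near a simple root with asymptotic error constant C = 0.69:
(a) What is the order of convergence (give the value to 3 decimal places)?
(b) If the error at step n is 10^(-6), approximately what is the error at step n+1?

(a) Secant method has superlinear convergence with order φ = (1+√5)/2 ≈ 1.618.
    This means |e_{n+1}| ≈ C|e_n|^1.618.

(b) With |e_n| = 10^(-6) and C = 0.69:
    |e_{n+1}| ≈ 0.69 × (10^(-6))^1.618 = 0.69 × 10^(-9.71)

(a) ≈ 1.618 (golden ratio); (b) |e_{n+1}| ≈ 1.351e-10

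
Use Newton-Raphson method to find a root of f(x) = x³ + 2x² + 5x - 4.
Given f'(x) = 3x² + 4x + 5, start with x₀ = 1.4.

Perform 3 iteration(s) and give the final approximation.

f(x) = x³ + 2x² + 5x - 4
f'(x) = 3x² + 4x + 5
x₀ = 1.4

Newton-Raphson formula: x_{n+1} = x_n - f(x_n)/f'(x_n)

Iteration 1:
  f(1.400000) = 9.664000
  f'(1.400000) = 16.480000
  x_1 = 1.400000 - 9.664000/16.480000 = 0.813592
Iteration 2:
  f(0.813592) = 1.930369
  f'(0.813592) = 10.240166
  x_2 = 0.813592 - 1.930369/10.240166 = 0.625083
Iteration 3:
  f(0.625083) = 0.151108
  f'(0.625083) = 8.672516
  x_3 = 0.625083 - 0.151108/8.672516 = 0.607659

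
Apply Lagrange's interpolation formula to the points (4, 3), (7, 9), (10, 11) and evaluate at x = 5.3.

Lagrange interpolation formula:
P(x) = Σ yᵢ × Lᵢ(x)
where Lᵢ(x) = Π_{j≠i} (x - xⱼ)/(xᵢ - xⱼ)

L_0(5.3) = (5.3 - 7)/(4 - 7) × (5.3 - 10)/(4 - 10) = 0.443889
L_1(5.3) = (5.3 - 4)/(7 - 4) × (5.3 - 10)/(7 - 10) = 0.678889
L_2(5.3) = (5.3 - 4)/(10 - 4) × (5.3 - 7)/(10 - 7) = -0.122778

P(5.3) = 3×L_0(5.3) + 9×L_1(5.3) + 11×L_2(5.3)
P(5.3) = 6.091111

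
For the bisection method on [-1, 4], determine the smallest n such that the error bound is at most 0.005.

We need (b-a)/2^n ≤ 0.005
(4 - (-1))/2^n ≤ 0.005
5/2^n ≤ 0.005
2^n ≥ 1000
n ≥ log₂(1000) = 9.97
n ≥ 10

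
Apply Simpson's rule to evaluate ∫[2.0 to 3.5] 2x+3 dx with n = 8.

f(x) = 2x+3
a = 2.0, b = 3.5, n = 8
h = (b - a)/n = 0.187500

Simpson's rule: (h/3)[f(x₀) + 4f(x₁) + 2f(x₂) + ... + f(xₙ)]

x_0 = 2.0000, f(x_0) = 7.000000, coefficient = 1
x_1 = 2.1875, f(x_1) = 7.375000, coefficient = 4
x_2 = 2.3750, f(x_2) = 7.750000, coefficient = 2
x_3 = 2.5625, f(x_3) = 8.125000, coefficient = 4
x_4 = 2.7500, f(x_4) = 8.500000, coefficient = 2
x_5 = 2.9375, f(x_5) = 8.875000, coefficient = 4
x_6 = 3.1250, f(x_6) = 9.250000, coefficient = 2
x_7 = 3.3125, f(x_7) = 9.625000, coefficient = 4
x_8 = 3.5000, f(x_8) = 10.000000, coefficient = 1

I ≈ (0.187500/3) × 204.000000 = 12.750000
Exact value: 12.750000
Error: 0.000000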